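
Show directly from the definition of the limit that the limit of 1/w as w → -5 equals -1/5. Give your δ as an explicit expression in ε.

δ = min(5/2, (25/2)ε)

Let ε > 0. We seek δ > 0 such that 0 < |w + 5| < δ implies |1/w + 1/5| < ε.
|1/w + 1/5| = |-5 − w|/(5·|w|) = |w + 5|/(5|w|).
Restrict δ ≤ 5/2. Then |w + 5| < 5/2 gives |w| > 5/2, so 5|w| > 25/2.
Then |1/w + 1/5| < |w + 5|/(25/2), which is < ε when |w + 5| < (25/2)ε.
Take δ = min(5/2, (25/2)ε). Then 0 < |w + 5| < δ gives both |w + 5| < 5/2 and |w + 5| < (25/2)ε, so |1/w + 1/5| < ε.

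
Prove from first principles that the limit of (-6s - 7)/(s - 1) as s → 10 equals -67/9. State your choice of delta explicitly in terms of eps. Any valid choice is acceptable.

Let eps > 0 be given. We want delta > 0 with 0 < |s − 10| < delta ⇒ |(-6s - 7)/(s - 1) + 67/9| < eps.
Combining over a common denominator, (-6s - 7)/(s - 1) + 67/9 = [(-6s - 7)·9 − (-67)·(s - 1)] / [9·(s - 1)] = 13(s − 10) / (9(s - 1)).
So |(-6s - 7)/(s - 1) + 67/9| = 13|s − 10| / (9·|s − 1|).
Restrict delta ≤ 9/2. Then |s − 10| < 9/2 gives |s − 1| = |(s − 10) + 9| ≥ 9 − 9/2 = 9/2.
Hence |(-6s - 7)/(s - 1) + 67/9| < 13|s − 10|/(9·(9/2)) = (26/81)|s − 10|, which is < eps once |s − 10| < (81/26)eps.
Take delta = min(9/2, (81/26)eps). Then 0 < |s − 10| < delta forces both bounds, so |(-6s - 7)/(s - 1) + 67/9| < eps.

delta = min(9/2, (81/26)eps)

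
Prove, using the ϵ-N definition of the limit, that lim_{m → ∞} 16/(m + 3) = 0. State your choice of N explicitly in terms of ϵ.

Fix ϵ > 0. For m ≥ 1, |16/(m + 3) − 0| = 16/(m + 3) ≤ 16/m.
We need 16/m < ϵ, i.e. m > 16/ϵ.
Take N = 16/ϵ. If m > N then |16/(m + 3)| ≤ 16/m < ϵ.

N = 16/ϵ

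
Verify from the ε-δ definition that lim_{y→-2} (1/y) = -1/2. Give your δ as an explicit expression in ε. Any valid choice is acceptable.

δ = min(1, 2ε)

Fix ε > 0. We seek δ > 0 such that 0 < |y + 2| < δ implies |1/y + 1/2| < ε.
|1/y + 1/2| = |-2 − y|/(2·|y|) = |y + 2|/(2|y|).
Restrict δ ≤ 1. Then |y + 2| < 1 gives |y| > 1, so 2|y| > 2.
Then |1/y + 1/2| < |y + 2|/2, which is < ε when |y + 2| < 2ε.
Take δ = min(1, 2ε). Then 0 < |y + 2| < δ gives both |y + 2| < 1 and |y + 2| < 2ε, so |1/y + 1/2| < ε.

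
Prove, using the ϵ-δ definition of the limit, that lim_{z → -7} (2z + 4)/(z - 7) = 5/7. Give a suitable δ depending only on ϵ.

δ = min(7, (49/9)ϵ)

Let ϵ > 0 be given. We want δ > 0 with 0 < |z + 7| < δ ⇒ |(2z + 4)/(z - 7) − (5/7)| < ϵ.
Combining over a common denominator, (2z + 4)/(z - 7) − (5/7) = [(2z + 4)·(-14) − (-10)·(z - 7)] / [(-14)·(z - 7)] = -18(z + 7) / ((-14)(z - 7)).
So |(2z + 4)/(z - 7) − (5/7)| = 18|z + 7| / (14·|z − 7|).
Restrict δ ≤ 7. Then |z + 7| < 7 gives |z − 7| = |(z + 7) + (-14)| ≥ 14 − 7 = 7.
Hence |(2z + 4)/(z - 7) − (5/7)| < 18|z + 7|/(14·7) = (9/49)|z + 7|, which is < ϵ once |z + 7| < (49/9)ϵ.
Take δ = min(7, (49/9)ϵ). Then 0 < |z + 7| < δ forces both bounds, so |(2z + 4)/(z - 7) − (5/7)| < ϵ.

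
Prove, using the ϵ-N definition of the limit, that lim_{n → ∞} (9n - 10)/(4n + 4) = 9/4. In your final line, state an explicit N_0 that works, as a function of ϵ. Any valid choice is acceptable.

N_0 = (19/4)/ϵ

Fix ϵ > 0. For n ≥ 1, |(9n - 10)/(4n + 4) − (9/4)| = |-76|/(4(4n + 4)) = 76/(4(4n + 4)).
Since 4n + 4 ≥ 4n for n ≥ 1, this is ≤ 76/(4·4n) = (19/4)/n.
So |(9n - 10)/(4n + 4) − (9/4)| < ϵ whenever n > (19/4)/ϵ.
Take N_0 = (19/4)/ϵ. If n > N_0 then |(9n - 10)/(4n + 4) − (9/4)| ≤ (19/4)/n < ϵ.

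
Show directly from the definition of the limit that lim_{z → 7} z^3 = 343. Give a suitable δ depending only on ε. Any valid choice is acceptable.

δ = min(2, ε/193)

Let ε > 0. We seek δ > 0 with 0 < |z − 7| < δ ⇒ |z^3 − 343| < ε.
Factor: z^3 − 343 = (z − 7)(z^2 + 7z + 49), so |z^3 − 343| = |z − 7|·|z^2 + 7z + 49|.
Restrict δ ≤ 2. Then |z − 7| < 2 gives |z| < 9, so by the triangle inequality |z^2 + 7z + 49| ≤ 9^2 + 7·9 + 49 = 193.
Hence |z^3 − 343| ≤ 193|z − 7|, which is < ε once |z − 7| < ε/193.
Take δ = min(2, ε/193). If 0 < |z − 7| < δ then both bounds hold and |z^3 − 343| ≤ 193|z − 7| < 193·(ε/193) = ε.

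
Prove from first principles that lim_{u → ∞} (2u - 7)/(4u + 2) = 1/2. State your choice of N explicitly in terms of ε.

Fix ε > 0. We seek N > 0 such that u > N implies |(2u - 7)/(4u + 2) − (1/2)| < ε.
(2u - 7)/(4u + 2) − (1/2) = (4(2u - 7) − 2(4u + 2)) / (4(4u + 2)) = -32/(4(4u + 2)).
For u > 0 we have 4u + 2 > 4u, so |(2u - 7)/(4u + 2) − (1/2)| = 32/(4(4u + 2)) < 32/(4·4u) = 2/u.
Thus |(2u - 7)/(4u + 2) − (1/2)| < ε whenever u > 2/ε.
Take N = 2/ε. If u > N then |(2u - 7)/(4u + 2) − (1/2)| < 2/u < ε.

N = 2/ε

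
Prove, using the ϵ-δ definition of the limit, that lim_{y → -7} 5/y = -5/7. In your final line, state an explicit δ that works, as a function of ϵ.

δ = min(7/2, (49/10)ϵ)

Suppose ϵ > 0. We seek δ > 0 such that 0 < |y + 7| < δ implies |5/y + 5/7| < ϵ.
|5/y + 5/7| = 5·|-7 − y|/(7·|y|) = 5|y + 7|/(7|y|).
Require δ ≤ 7/2 so that |y| > 7 − 7/2 = 7/2, hence 7|y| > 49/2.
Then |5/y + 5/7| < 5|y + 7|/(49/2), which is < ϵ when |y + 7| < (49/10)ϵ.
Take δ = min(7/2, (49/10)ϵ). Then 0 < |y + 7| < δ gives both |y + 7| < 7/2 and |y + 7| < (49/10)ϵ, so |5/y + 5/7| < ϵ.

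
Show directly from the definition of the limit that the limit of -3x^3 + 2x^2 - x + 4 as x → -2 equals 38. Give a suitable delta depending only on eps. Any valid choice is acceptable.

Let eps > 0 be given. We want delta > 0 such that 0 < |x + 2| < delta implies |(-3x^3 + 2x^2 - x + 4) − 38| < eps.
(-3x^3 + 2x^2 - x + 4) − 38 = -3x^3 + 2x^2 - x - 34 = (x + 2)(-3x^2 + 8x - 17).
So |(-3x^3 + 2x^2 - x + 4) − 38| = |x + 2|·|-3x^2 + 8x - 17|.
Assume first that |x + 2| < 1, so |x| < 3. Then |-3x^2 + 8x - 17| ≤ 3·3^2 + 8·3 + 17 = 68.
Hence |(-3x^3 + 2x^2 - x + 4) − 38| ≤ 68|x + 2| < eps provided |x + 2| < eps/68.
Take delta = min(1, eps/68). Then 0 < |x + 2| < delta gives both |x + 2| < 1 and |x + 2| < eps/68, so |(-3x^3 + 2x^2 - x + 4) − 38| < eps.

delta = min(1, eps/68)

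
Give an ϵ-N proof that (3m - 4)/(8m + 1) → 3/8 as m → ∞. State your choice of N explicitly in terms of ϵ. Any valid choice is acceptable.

N = (35/64)/ϵ

Let ϵ > 0 be given. For m ≥ 1, |(3m - 4)/(8m + 1) − (3/8)| = |-35|/(8(8m + 1)) = 35/(8(8m + 1)).
Since 8m + 1 ≥ 8m for m ≥ 1, this is ≤ 35/(8·8m) = (35/64)/m.
So |(3m - 4)/(8m + 1) − (3/8)| < ϵ whenever m > (35/64)/ϵ.
Take N = (35/64)/ϵ. If m > N then |(3m - 4)/(8m + 1) − (3/8)| ≤ (35/64)/m < ϵ.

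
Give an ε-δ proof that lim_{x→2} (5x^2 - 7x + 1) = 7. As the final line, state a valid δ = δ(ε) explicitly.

Fix ε > 0. We want δ > 0 such that 0 < |x − 2| < δ implies |(5x^2 - 7x + 1) − 7| < ε.
(5x^2 - 7x + 1) − 7 = 5x^2 - 7x - 6 = (x − 2)(5x + 3).
So |(5x^2 - 7x + 1) − 7| = |x − 2|·|5x + 3|.
Require δ ≤ 1. Then |x − 2| < 1 gives |x| < 3, and by the triangle inequality |5x + 3| ≤ 5·3 + 3 = 18.
Hence |(5x^2 - 7x + 1) − 7| ≤ 18|x − 2| < ε provided |x − 2| < ε/18.
Take δ = min(1, ε/18). Then 0 < |x − 2| < δ gives both |x − 2| < 1 and |x − 2| < ε/18, so |(5x^2 - 7x + 1) − 7| < ε.

δ = min(1, ε/18)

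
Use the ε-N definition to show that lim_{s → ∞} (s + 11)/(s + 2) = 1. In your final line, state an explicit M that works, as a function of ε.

Fix ε > 0. We seek M > 0 such that s > M implies |(s + 11)/(s + 2) − 1| < ε.
(s + 11)/(s + 2) − 1 = ((s + 11) − (s + 2)) / ((s + 2)) = 9/((s + 2)).
For s > 0 we have s + 2 > s, so |(s + 11)/(s + 2) − 1| = 9/((s + 2)) < 9/(s) = 9/s.
Thus |(s + 11)/(s + 2) − 1| < ε whenever s > 9/ε.
Take M = 9/ε. If s > M then |(s + 11)/(s + 2) − 1| < 9/s < ε.

M = 9/ε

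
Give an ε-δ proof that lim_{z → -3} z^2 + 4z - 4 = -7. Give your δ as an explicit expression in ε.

Let ε > 0 be given. We want δ > 0 such that 0 < |z + 3| < δ implies |(z^2 + 4z - 4) + 7| < ε.
(z^2 + 4z - 4) + 7 = z^2 + 4z + 3 = (z + 3)(z + 1).
So |(z^2 + 4z - 4) + 7| = |z + 3|·|z + 1|.
Require δ ≤ 1. Then |z + 3| < 1 gives |z| < 4, and by the triangle inequality |z + 1| ≤ 4 + 1 = 5.
Hence |(z^2 + 4z - 4) + 7| ≤ 5|z + 3| < ε provided |z + 3| < ε/5.
Choosing δ = min(1, ε/5) ensures both conditions, hence |(z^2 + 4z - 4) + 7| < ε.

δ = min(1, ε/5)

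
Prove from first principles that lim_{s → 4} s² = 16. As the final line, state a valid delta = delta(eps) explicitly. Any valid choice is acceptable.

Let eps > 0. We seek delta > 0 with 0 < |s − 4| < delta ⇒ |s² − 16| < eps.
Factor: s² − 16 = (s − 4)(s + 4), so |s² − 16| = |s − 4|·|s + 4|.
Impose delta ≤ 1 so that |s| < 5; then |s + 4| ≤ 9.
Hence |s² − 16| ≤ 9|s − 4|, which is < eps once |s − 4| < eps/9.
Take delta = min(1, eps/9). If 0 < |s − 4| < delta then both bounds hold and |s² − 16| ≤ 9|s − 4| < 9·(eps/9) = eps.

delta = min(1, eps/9)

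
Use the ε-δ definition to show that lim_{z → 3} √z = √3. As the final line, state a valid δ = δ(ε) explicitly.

Suppose ε > 0. We want δ > 0 such that 0 < |z − 3| < δ implies |√z − √3| < ε.
Rationalise: √z − √3 = (z − 3)/(√z + √3), so |√z − √3| = |z − 3|/(√z + √3).
Restrict δ ≤ 3 so that |z − 3| < 3 forces z > 0, and then √z + √3 > √3.
Hence |√z − √3| < |z − 3|/√3, which is < ε once |z − 3| < √3·ε.
Take δ = min(3, √3·ε). If 0 < |z − 3| < δ then z > 0 and |√z − √3| < |z − 3|/√3 < ε.

δ = min(3, √3·ε)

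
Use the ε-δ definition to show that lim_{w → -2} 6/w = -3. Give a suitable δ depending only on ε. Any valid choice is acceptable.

δ = min(1, (1/3)ε)

Let ε > 0. We seek δ > 0 such that 0 < |w + 2| < δ implies |6/w + 3| < ε.
|6/w + 3| = 6·|-2 − w|/(2·|w|) = 6|w + 2|/(2|w|).
Restrict δ ≤ 1. Then |w + 2| < 1 gives |w| > 1, so 2|w| > 2.
Then |6/w + 3| < 6|w + 2|/2, which is < ε when |w + 2| < (1/3)ε.
Take δ = min(1, (1/3)ε). Then 0 < |w + 2| < δ gives both |w + 2| < 1 and |w + 2| < (1/3)ε, so |6/w + 3| < ε.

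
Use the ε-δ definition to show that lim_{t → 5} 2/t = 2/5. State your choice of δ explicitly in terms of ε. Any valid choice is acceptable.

δ = min(5/2, (25/4)ε)

Suppose ε > 0. We seek δ > 0 such that 0 < |t − 5| < δ implies |2/t − (2/5)| < ε.
|2/t − (2/5)| = 2·|5 − t|/(5·|t|) = 2|t − 5|/(5|t|).
Restrict δ ≤ 5/2. Then |t − 5| < 5/2 gives |t| > 5/2, so 5|t| > 25/2.
Then |2/t − (2/5)| < 2|t − 5|/(25/2), which is < ε when |t − 5| < (25/4)ε.
Take δ = min(5/2, (25/4)ε). Then 0 < |t − 5| < δ gives both |t − 5| < 5/2 and |t − 5| < (25/4)ε, so |2/t − (2/5)| < ε.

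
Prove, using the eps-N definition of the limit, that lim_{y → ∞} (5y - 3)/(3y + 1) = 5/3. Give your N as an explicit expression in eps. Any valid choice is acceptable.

N = (14/9)/eps

Let eps > 0 be given. We seek N > 0 such that y > N implies |(5y - 3)/(3y + 1) − (5/3)| < eps.
(5y - 3)/(3y + 1) − (5/3) = (3(5y - 3) − 5(3y + 1)) / (3(3y + 1)) = -14/(3(3y + 1)).
For y > 0 we have 3y + 1 > 3y, so |(5y - 3)/(3y + 1) − (5/3)| = 14/(3(3y + 1)) < 14/(3·3y) = (14/9)/y.
Thus |(5y - 3)/(3y + 1) − (5/3)| < eps whenever y > (14/9)/eps.
Take N = (14/9)/eps. If y > N then |(5y - 3)/(3y + 1) − (5/3)| < (14/9)/y < eps.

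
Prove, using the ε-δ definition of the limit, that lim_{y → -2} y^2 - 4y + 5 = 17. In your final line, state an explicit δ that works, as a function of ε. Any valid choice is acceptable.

Let ε > 0 be given. We want δ > 0 such that 0 < |y + 2| < δ implies |(y^2 - 4y + 5) − 17| < ε.
(y^2 - 4y + 5) − 17 = y^2 - 4y - 12 = (y + 2)(y - 6).
So |(y^2 - 4y + 5) − 17| = |y + 2|·|y - 6|.
Assume first that |y + 2| < 1, so |y| < 3. Then |y - 6| ≤ 3 + 6 = 9.
Hence |(y^2 - 4y + 5) − 17| ≤ 9|y + 2| < ε provided |y + 2| < ε/9.
Choosing δ = min(1, ε/9) ensures both conditions, hence |(y^2 - 4y + 5) − 17| < ε.

δ = min(1, ε/9)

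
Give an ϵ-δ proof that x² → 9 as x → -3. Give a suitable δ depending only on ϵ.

Let ϵ > 0. We seek δ > 0 with 0 < |x + 3| < δ ⇒ |x² − 9| < ϵ.
Factor: x² − 9 = (x + 3)(x - 3), so |x² − 9| = |x + 3|·|x - 3|.
Impose δ ≤ 2 so that |x| < 5; then |x - 3| ≤ 8.
Hence |x² − 9| ≤ 8|x + 3|, which is < ϵ once |x + 3| < ϵ/8.
Take δ = min(2, ϵ/8). If 0 < |x + 3| < δ then both bounds hold and |x² − 9| ≤ 8|x + 3| < 8·(ϵ/8) = ϵ.

δ = min(2, ϵ/8)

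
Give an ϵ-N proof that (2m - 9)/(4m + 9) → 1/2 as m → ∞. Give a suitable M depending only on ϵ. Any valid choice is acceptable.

Suppose ϵ > 0. For m ≥ 1, |(2m - 9)/(4m + 9) − (1/2)| = |-54|/(4(4m + 9)) = 54/(4(4m + 9)).
Since 4m + 9 ≥ 4m for m ≥ 1, this is ≤ 54/(4·4m) = (27/8)/m.
So |(2m - 9)/(4m + 9) − (1/2)| < ϵ whenever m > (27/8)/ϵ.
Take M = (27/8)/ϵ. If m > M then |(2m - 9)/(4m + 9) − (1/2)| ≤ (27/8)/m < ϵ.

M = (27/8)/ϵ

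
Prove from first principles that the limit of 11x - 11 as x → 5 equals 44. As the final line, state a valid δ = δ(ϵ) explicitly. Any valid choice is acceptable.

Let ϵ > 0. We need δ > 0 so that 0 < |x − 5| < δ implies |(11x - 11) − 44| < ϵ.
|(11x - 11) − 44| = |11x - 55| = 11|x − 5|.
Thus it suffices that |x − 5| < ϵ/11.
Take δ = ϵ/11. If 0 < |x − 5| < δ then |(11x - 11) − 44| = 11|x − 5| < 11·(ϵ/11) = ϵ.

δ = ϵ/11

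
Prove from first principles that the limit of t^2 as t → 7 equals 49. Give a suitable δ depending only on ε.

δ = min(1, ε/15)

Fix ε > 0. We seek δ > 0 with 0 < |t − 7| < δ ⇒ |t^2 − 49| < ε.
Factor: t^2 − 49 = (t − 7)(t + 7), so |t^2 − 49| = |t − 7|·|t + 7|.
Restrict δ ≤ 1. Then |t − 7| < 1 gives |t| < 8, so by the triangle inequality |t + 7| ≤ 8 + 7 = 15.
Hence |t^2 − 49| ≤ 15|t − 7|, which is < ε once |t − 7| < ε/15.
Take δ = min(1, ε/15). If 0 < |t − 7| < δ then both bounds hold and |t^2 − 49| ≤ 15|t − 7| < 15·(ε/15) = ε.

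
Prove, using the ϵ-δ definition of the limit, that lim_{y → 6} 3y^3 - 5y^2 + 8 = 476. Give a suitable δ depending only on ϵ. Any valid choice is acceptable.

Let ϵ > 0 be given. We want δ > 0 such that 0 < |y − 6| < δ implies |(3y^3 - 5y^2 + 8) − 476| < ϵ.
(3y^3 - 5y^2 + 8) − 476 = 3y^3 - 5y^2 - 468 = (y − 6)(3y^2 + 13y + 78).
So |(3y^3 - 5y^2 + 8) − 476| = |y − 6|·|3y^2 + 13y + 78|.
Assume first that |y − 6| < 1, so |y| < 7. Then |3y^2 + 13y + 78| ≤ 3·7^2 + 13·7 + 78 = 316.
Hence |(3y^3 - 5y^2 + 8) − 476| ≤ 316|y − 6| < ϵ provided |y − 6| < ϵ/316.
Take δ = min(1, ϵ/316). Then 0 < |y − 6| < δ gives both |y − 6| < 1 and |y − 6| < ϵ/316, so |(3y^3 - 5y^2 + 8) − 476| < ϵ.

δ = min(1, ϵ/316)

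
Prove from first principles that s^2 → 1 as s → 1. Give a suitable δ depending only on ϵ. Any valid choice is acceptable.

Let ϵ > 0 be given. We seek δ > 0 with 0 < |s − 1| < δ ⇒ |s^2 − 1| < ϵ.
Factor: s^2 − 1 = (s − 1)(s + 1), so |s^2 − 1| = |s − 1|·|s + 1|.
Impose δ ≤ 1 so that |s| < 2; then |s + 1| ≤ 3.
Hence |s^2 − 1| ≤ 3|s − 1|, which is < ϵ once |s − 1| < ϵ/3.
Take δ = min(1, ϵ/3). If 0 < |s − 1| < δ then both bounds hold and |s^2 − 1| ≤ 3|s − 1| < 3·(ϵ/3) = ϵ.

δ = min(1, ϵ/3)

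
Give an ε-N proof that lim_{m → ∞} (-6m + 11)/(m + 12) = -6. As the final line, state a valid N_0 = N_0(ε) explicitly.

Let ε > 0. For m ≥ 1, |(-6m + 11)/(m + 12) + 6| = |83|/((m + 12)) = 83/((m + 12)).
Since m + 12 ≥ m for m ≥ 1, this is ≤ 83/(m) = 83/m.
So |(-6m + 11)/(m + 12) + 6| < ε whenever m > 83/ε.
Take N_0 = 83/ε. If m > N_0 then |(-6m + 11)/(m + 12) + 6| ≤ 83/m < ε.

N_0 = 83/ε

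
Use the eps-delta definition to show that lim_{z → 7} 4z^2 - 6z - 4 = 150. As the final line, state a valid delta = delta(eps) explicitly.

Let eps > 0. We want delta > 0 such that 0 < |z − 7| < delta implies |(4z^2 - 6z - 4) − 150| < eps.
(4z^2 - 6z - 4) − 150 = 4z^2 - 6z - 154 = (z − 7)(4z + 22).
So |(4z^2 - 6z - 4) − 150| = |z − 7|·|4z + 22|.
Require delta ≤ 1. Then |z − 7| < 1 gives |z| < 8, and by the triangle inequality |4z + 22| ≤ 4·8 + 22 = 54.
Hence |(4z^2 - 6z - 4) − 150| ≤ 54|z − 7| < eps provided |z − 7| < eps/54.
Take delta = min(1, eps/54). Then 0 < |z − 7| < delta gives both |z − 7| < 1 and |z − 7| < eps/54, so |(4z^2 - 6z - 4) − 150| < eps.

delta = min(1, eps/54)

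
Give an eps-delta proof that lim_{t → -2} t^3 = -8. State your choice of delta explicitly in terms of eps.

delta = min(2, eps/28)

Fix eps > 0. We seek delta > 0 with 0 < |t + 2| < delta ⇒ |t^3 + 8| < eps.
Factor: t^3 + 8 = (t + 2)(t^2 - 2t + 4), so |t^3 + 8| = |t + 2|·|t^2 - 2t + 4|.
Impose delta ≤ 2 so that |t| < 4; then |t^2 - 2t + 4| ≤ 28.
Hence |t^3 + 8| ≤ 28|t + 2|, which is < eps once |t + 2| < eps/28.
Take delta = min(2, eps/28). If 0 < |t + 2| < delta then both bounds hold and |t^3 + 8| ≤ 28|t + 2| < 28·(eps/28) = eps.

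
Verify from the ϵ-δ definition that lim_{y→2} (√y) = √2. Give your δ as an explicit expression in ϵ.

δ = min(2, √2·ϵ)

Let ϵ > 0. We want δ > 0 such that 0 < |y − 2| < δ implies |√y − √2| < ϵ.
Multiplying by the conjugate, |√y − √2| = |y − 2|/(√y + √2).
Restrict δ ≤ 2 so that |y − 2| < 2 forces y > 0, and then √y + √2 > √2.
Hence |√y − √2| < |y − 2|/√2, which is < ϵ once |y − 2| < √2·ϵ.
Take δ = min(2, √2·ϵ). If 0 < |y − 2| < δ then y > 0 and |√y − √2| < |y − 2|/√2 < ϵ.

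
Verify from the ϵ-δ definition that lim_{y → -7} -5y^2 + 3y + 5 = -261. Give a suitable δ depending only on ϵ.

δ = min(1, ϵ/78)

Let ϵ > 0. We want δ > 0 such that 0 < |y + 7| < δ implies |(-5y^2 + 3y + 5) + 261| < ϵ.
(-5y^2 + 3y + 5) + 261 = -5y^2 + 3y + 266 = (y + 7)(-5y + 38).
So |(-5y^2 + 3y + 5) + 261| = |y + 7|·|-5y + 38|.
Require δ ≤ 1. Then |y + 7| < 1 gives |y| < 8, and by the triangle inequality |-5y + 38| ≤ 5·8 + 38 = 78.
Hence |(-5y^2 + 3y + 5) + 261| ≤ 78|y + 7| < ϵ provided |y + 7| < ϵ/78.
Choosing δ = min(1, ϵ/78) ensures both conditions, hence |(-5y^2 + 3y + 5) + 261| < ϵ.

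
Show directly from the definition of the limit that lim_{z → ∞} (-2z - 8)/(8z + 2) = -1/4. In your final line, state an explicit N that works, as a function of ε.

N = (15/16)/ε

Fix ε > 0. We seek N > 0 such that z > N implies |(-2z - 8)/(8z + 2) + 1/4| < ε.
(-2z - 8)/(8z + 2) + 1/4 = (8(-2z - 8) − (-2)(8z + 2)) / (8(8z + 2)) = -60/(8(8z + 2)).
For z > 0 we have 8z + 2 > 8z, so |(-2z - 8)/(8z + 2) + 1/4| = 60/(8(8z + 2)) < 60/(8·8z) = (15/16)/z.
Thus |(-2z - 8)/(8z + 2) + 1/4| < ε whenever z > (15/16)/ε.
Take N = (15/16)/ε. If z > N then |(-2z - 8)/(8z + 2) + 1/4| < (15/16)/z < ε.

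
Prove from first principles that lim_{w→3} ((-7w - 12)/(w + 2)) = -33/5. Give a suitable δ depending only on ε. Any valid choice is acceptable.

Suppose ε > 0. We want δ > 0 with 0 < |w − 3| < δ ⇒ |(-7w - 12)/(w + 2) + 33/5| < ε.
Combining over a common denominator, (-7w - 12)/(w + 2) + 33/5 = [(-7w - 12)·5 − (-33)·(w + 2)] / [5·(w + 2)] = -2(w − 3) / (5(w + 2)).
So |(-7w - 12)/(w + 2) + 33/5| = 2|w − 3| / (5·|w + 2|).
Require δ ≤ 5/2, so |w + 2| ≥ |5| − |w − 3| > 5 − 5/2 = 5/2.
Hence |(-7w - 12)/(w + 2) + 33/5| < 2|w − 3|/(5·(5/2)) = (4/25)|w − 3|, which is < ε once |w − 3| < (25/4)ε.
Take δ = min(5/2, (25/4)ε). Then 0 < |w − 3| < δ forces both bounds, so |(-7w - 12)/(w + 2) + 33/5| < ε.

δ = min(5/2, (25/4)ε)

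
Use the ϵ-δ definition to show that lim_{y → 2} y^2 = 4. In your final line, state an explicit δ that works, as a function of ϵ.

δ = min(1, ϵ/5)

Fix ϵ > 0. We seek δ > 0 with 0 < |y − 2| < δ ⇒ |y^2 − 4| < ϵ.
Factor: y^2 − 4 = (y − 2)(y + 2), so |y^2 − 4| = |y − 2|·|y + 2|.
Impose δ ≤ 1 so that |y| < 3; then |y + 2| ≤ 5.
Hence |y^2 − 4| ≤ 5|y − 2|, which is < ϵ once |y − 2| < ϵ/5.
Take δ = min(1, ϵ/5). If 0 < |y − 2| < δ then both bounds hold and |y^2 − 4| ≤ 5|y − 2| < 5·(ϵ/5) = ϵ.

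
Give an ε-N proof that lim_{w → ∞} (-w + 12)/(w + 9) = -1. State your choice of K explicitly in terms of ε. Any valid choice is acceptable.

Suppose ε > 0. We seek K > 0 such that w > K implies |(-w + 12)/(w + 9) + 1| < ε.
(-w + 12)/(w + 9) + 1 = ((-w + 12) − (-1)(w + 9)) / ((w + 9)) = 21/((w + 9)).
For w > 0 we have w + 9 > w, so |(-w + 12)/(w + 9) + 1| = 21/((w + 9)) < 21/(w) = 21/w.
Thus |(-w + 12)/(w + 9) + 1| < ε whenever w > 21/ε.
Take K = 21/ε. If w > K then |(-w + 12)/(w + 9) + 1| < 21/w < ε.

K = 21/ε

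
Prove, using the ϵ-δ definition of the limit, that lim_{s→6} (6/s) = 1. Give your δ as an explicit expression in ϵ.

Fix ϵ > 0. We seek δ > 0 such that 0 < |s − 6| < δ implies |6/s − 1| < ϵ.
|6/s − 1| = 6·|6 − s|/(6·|s|) = 6|s − 6|/(6|s|).
Require δ ≤ 3 so that |s| > 6 − 3 = 3, hence 6|s| > 18.
Then |6/s − 1| < 6|s − 6|/18, which is < ϵ when |s − 6| < 3ϵ.
Take δ = min(3, 3ϵ). Then 0 < |s − 6| < δ gives both |s − 6| < 3 and |s − 6| < 3ϵ, so |6/s − 1| < ϵ.

δ = min(3, 3ϵ)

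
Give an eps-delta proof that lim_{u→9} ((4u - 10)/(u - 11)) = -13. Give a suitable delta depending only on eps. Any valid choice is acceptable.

Let eps > 0. We want delta > 0 with 0 < |u − 9| < delta ⇒ |(4u - 10)/(u - 11) + 13| < eps.
Combining over a common denominator, (4u - 10)/(u - 11) + 13 = [(4u - 10)·(-2) − 26·(u - 11)] / [(-2)·(u - 11)] = -34(u − 9) / ((-2)(u - 11)).
So |(4u - 10)/(u - 11) + 13| = 34|u − 9| / (2·|u − 11|).
Require delta ≤ 1, so |u − 11| ≥ |-2| − |u − 9| > 2 − 1 = 1.
Hence |(4u - 10)/(u - 11) + 13| < 34|u − 9|/(2·1) = 17|u − 9|, which is < eps once |u − 9| < (1/17)eps.
Take delta = min(1, (1/17)eps). Then 0 < |u − 9| < delta forces both bounds, so |(4u - 10)/(u - 11) + 13| < eps.

delta = min(1, (1/17)eps)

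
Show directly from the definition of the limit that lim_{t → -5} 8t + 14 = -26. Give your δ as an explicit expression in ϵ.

δ = ϵ/8

Suppose ϵ > 0. We need δ > 0 so that 0 < |t + 5| < δ implies |(8t + 14) + 26| < ϵ.
Since (8t + 14) + 26 = 8(t + 5), we have |(8t + 14) + 26| = 8|t + 5|.
So 8|t + 5| < ϵ exactly when |t + 5| < ϵ/8.
Choosing δ = ϵ/8 gives |(8t + 14) + 26| = 8|t + 5| < ϵ whenever |t + 5| < δ.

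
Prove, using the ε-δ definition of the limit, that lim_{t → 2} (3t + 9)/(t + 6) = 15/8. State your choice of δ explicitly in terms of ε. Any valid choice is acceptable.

Suppose ε > 0. We want δ > 0 with 0 < |t − 2| < δ ⇒ |(3t + 9)/(t + 6) − (15/8)| < ε.
Combining over a common denominator, (3t + 9)/(t + 6) − (15/8) = [(3t + 9)·8 − 15·(t + 6)] / [8·(t + 6)] = 9(t − 2) / (8(t + 6)).
So |(3t + 9)/(t + 6) − (15/8)| = 9|t − 2| / (8·|t + 6|).
Restrict δ ≤ 4. Then |t − 2| < 4 gives |t + 6| = |(t − 2) + 8| ≥ 8 − 4 = 4.
Hence |(3t + 9)/(t + 6) − (15/8)| < 9|t − 2|/(8·4) = (9/32)|t − 2|, which is < ε once |t − 2| < (32/9)ε.
Take δ = min(4, (32/9)ε). Then 0 < |t − 2| < δ forces both bounds, so |(3t + 9)/(t + 6) − (15/8)| < ε.

δ = min(4, (32/9)ε)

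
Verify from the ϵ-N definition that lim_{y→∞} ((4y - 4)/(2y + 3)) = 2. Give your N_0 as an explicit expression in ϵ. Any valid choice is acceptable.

Suppose ϵ > 0. We seek N_0 > 0 such that y > N_0 implies |(4y - 4)/(2y + 3) − 2| < ϵ.
(4y - 4)/(2y + 3) − 2 = (2(4y - 4) − 4(2y + 3)) / (2(2y + 3)) = -20/(2(2y + 3)).
For y > 0 we have 2y + 3 > 2y, so |(4y - 4)/(2y + 3) − 2| = 20/(2(2y + 3)) < 20/(2·2y) = 5/y.
Thus |(4y - 4)/(2y + 3) − 2| < ϵ whenever y > 5/ϵ.
Take N_0 = 5/ϵ. If y > N_0 then |(4y - 4)/(2y + 3) − 2| < 5/y < ϵ.

N_0 = 5/ϵ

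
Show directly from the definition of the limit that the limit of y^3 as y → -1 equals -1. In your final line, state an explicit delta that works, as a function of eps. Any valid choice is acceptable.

Let eps > 0 be given. We seek delta > 0 with 0 < |y + 1| < delta ⇒ |y^3 + 1| < eps.
Factor: y^3 + 1 = (y + 1)(y^2 - y + 1), so |y^3 + 1| = |y + 1|·|y^2 - y + 1|.
Impose delta ≤ 2 so that |y| < 3; then |y^2 - y + 1| ≤ 13.
Hence |y^3 + 1| ≤ 13|y + 1|, which is < eps once |y + 1| < eps/13.
Take delta = min(2, eps/13). If 0 < |y + 1| < delta then both bounds hold and |y^3 + 1| ≤ 13|y + 1| < 13·(eps/13) = eps.

delta = min(2, eps/13)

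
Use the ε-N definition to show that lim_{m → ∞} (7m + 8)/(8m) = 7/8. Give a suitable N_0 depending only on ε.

N_0 = 1/ε

Let ε > 0. For m ≥ 1, |(7m + 8)/(8m) − (7/8)| = |64|/(8(8m)) = 64/(8(8m)).
Since 8m ≥ 8m for m ≥ 1, this is ≤ 64/(8·8m) = 1/m.
So |(7m + 8)/(8m) − (7/8)| < ε whenever m > 1/ε.
Take N_0 = 1/ε. If m > N_0 then |(7m + 8)/(8m) − (7/8)| ≤ 1/m < ε.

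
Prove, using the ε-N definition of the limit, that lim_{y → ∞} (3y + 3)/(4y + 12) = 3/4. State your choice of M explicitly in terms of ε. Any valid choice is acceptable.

Let ε > 0. We seek M > 0 such that y > M implies |(3y + 3)/(4y + 12) − (3/4)| < ε.
(3y + 3)/(4y + 12) − (3/4) = (4(3y + 3) − 3(4y + 12)) / (4(4y + 12)) = -24/(4(4y + 12)).
For y > 0 we have 4y + 12 > 4y, so |(3y + 3)/(4y + 12) − (3/4)| = 24/(4(4y + 12)) < 24/(4·4y) = (3/2)/y.
Thus |(3y + 3)/(4y + 12) − (3/4)| < ε whenever y > (3/2)/ε.
Take M = (3/2)/ε. If y > M then |(3y + 3)/(4y + 12) − (3/4)| < (3/2)/y < ε.

M = (3/2)/ε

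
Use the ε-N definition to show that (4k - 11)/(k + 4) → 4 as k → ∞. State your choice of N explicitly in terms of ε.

Let ε > 0. For k ≥ 1, |(4k - 11)/(k + 4) − 4| = |-27|/((k + 4)) = 27/((k + 4)).
Since k + 4 ≥ k for k ≥ 1, this is ≤ 27/(k) = 27/k.
So |(4k - 11)/(k + 4) − 4| < ε whenever k > 27/ε.
Take N = 27/ε. If k > N then |(4k - 11)/(k + 4) − 4| ≤ 27/k < ε.

N = 27/ε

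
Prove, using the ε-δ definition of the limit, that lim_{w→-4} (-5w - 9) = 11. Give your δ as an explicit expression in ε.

δ = ε/5

Fix ε > 0. We need δ > 0 so that 0 < |w + 4| < δ implies |(-5w - 9) − 11| < ε.
|(-5w - 9) − 11| = |-5w - 20| = 5|w + 4|.
Thus it suffices that |w + 4| < ε/5.
Take δ = ε/5. If 0 < |w + 4| < δ then |(-5w - 9) − 11| = 5|w + 4| < 5·(ε/5) = ε.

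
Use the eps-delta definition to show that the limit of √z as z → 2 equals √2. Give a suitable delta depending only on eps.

delta = min(2, √2·eps)

Let eps > 0 be given. We want delta > 0 such that 0 < |z − 2| < delta implies |√z − √2| < eps.
Rationalise: √z − √2 = (z − 2)/(√z + √2), so |√z − √2| = |z − 2|/(√z + √2).
Restrict delta ≤ 2 so that |z − 2| < 2 forces z > 0, and then √z + √2 > √2.
Hence |√z − √2| < |z − 2|/√2, which is < eps once |z − 2| < √2·eps.
Take delta = min(2, √2·eps). If 0 < |z − 2| < delta then z > 0 and |√z − √2| < |z − 2|/√2 < eps.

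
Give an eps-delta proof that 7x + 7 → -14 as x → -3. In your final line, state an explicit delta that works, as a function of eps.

delta = eps/7

Suppose eps > 0. We need delta > 0 so that 0 < |x + 3| < delta implies |(7x + 7) + 14| < eps.
Since (7x + 7) + 14 = 7(x + 3), we have |(7x + 7) + 14| = 7|x + 3|.
So 7|x + 3| < eps exactly when |x + 3| < eps/7.
Choosing delta = eps/7 gives |(7x + 7) + 14| = 7|x + 3| < eps whenever |x + 3| < delta.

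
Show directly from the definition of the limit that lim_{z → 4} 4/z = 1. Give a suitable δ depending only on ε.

δ = min(2, 2ε)

Let ε > 0 be given. We seek δ > 0 such that 0 < |z − 4| < δ implies |4/z − 1| < ε.
|4/z − 1| = 4·|4 − z|/(4·|z|) = 4|z − 4|/(4|z|).
Require δ ≤ 2 so that |z| > 4 − 2 = 2, hence 4|z| > 8.
Then |4/z − 1| < 4|z − 4|/8, which is < ε when |z − 4| < 2ε.
Take δ = min(2, 2ε). Then 0 < |z − 4| < δ gives both |z − 4| < 2 and |z − 4| < 2ε, so |4/z − 1| < ε.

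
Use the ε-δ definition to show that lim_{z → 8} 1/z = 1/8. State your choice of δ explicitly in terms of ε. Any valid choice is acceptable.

Suppose ε > 0. We seek δ > 0 such that 0 < |z − 8| < δ implies |1/z − (1/8)| < ε.
|1/z − (1/8)| = |8 − z|/(8·|z|) = |z − 8|/(8|z|).
Restrict δ ≤ 4. Then |z − 8| < 4 gives |z| > 4, so 8|z| > 32.
Then |1/z − (1/8)| < |z − 8|/32, which is < ε when |z − 8| < 32ε.
Take δ = min(4, 32ε). Then 0 < |z − 8| < δ gives both |z − 8| < 4 and |z − 8| < 32ε, so |1/z − (1/8)| < ε.

δ = min(4, 32ε)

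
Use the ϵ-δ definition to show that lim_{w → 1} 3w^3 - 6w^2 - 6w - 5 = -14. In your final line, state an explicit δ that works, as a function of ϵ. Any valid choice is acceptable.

Suppose ϵ > 0. We want δ > 0 such that 0 < |w − 1| < δ implies |(3w^3 - 6w^2 - 6w - 5) + 14| < ϵ.
(3w^3 - 6w^2 - 6w - 5) + 14 = 3w^3 - 6w^2 - 6w + 9 = (w − 1)(3w^2 - 3w - 9).
So |(3w^3 - 6w^2 - 6w - 5) + 14| = |w − 1|·|3w^2 - 3w - 9|.
Require δ ≤ 1. Then |w − 1| < 1 gives |w| < 2, and by the triangle inequality |3w^2 - 3w - 9| ≤ 3·2^2 + 3·2 + 9 = 27.
Hence |(3w^3 - 6w^2 - 6w - 5) + 14| ≤ 27|w − 1| < ϵ provided |w − 1| < ϵ/27.
Choosing δ = min(1, ϵ/27) ensures both conditions, hence |(3w^3 - 6w^2 - 6w - 5) + 14| < ϵ.

δ = min(1, ϵ/27)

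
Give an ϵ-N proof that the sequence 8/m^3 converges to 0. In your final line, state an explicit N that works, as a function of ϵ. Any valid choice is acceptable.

Let ϵ > 0. For m ≥ 1, |8/m^3 − 0| = 8/m^3.
8/m^3 < ϵ ⇔ m^3 > 8/ϵ ⇔ m > (8/ϵ)^{1/3}.
Take N = (8/ϵ)^{1/3}. Then m > N implies 8/m^3 < ϵ.

N = (8/ϵ)^{1/3}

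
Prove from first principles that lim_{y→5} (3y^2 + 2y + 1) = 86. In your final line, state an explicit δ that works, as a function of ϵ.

Suppose ϵ > 0. We want δ > 0 such that 0 < |y − 5| < δ implies |(3y^2 + 2y + 1) − 86| < ϵ.
(3y^2 + 2y + 1) − 86 = 3y^2 + 2y - 85 = (y − 5)(3y + 17).
So |(3y^2 + 2y + 1) − 86| = |y − 5|·|3y + 17|.
Require δ ≤ 2. Then |y − 5| < 2 gives |y| < 7, and by the triangle inequality |3y + 17| ≤ 3·7 + 17 = 38.
Hence |(3y^2 + 2y + 1) − 86| ≤ 38|y − 5| < ϵ provided |y − 5| < ϵ/38.
Choosing δ = min(2, ϵ/38) ensures both conditions, hence |(3y^2 + 2y + 1) − 86| < ϵ.

δ = min(2, ϵ/38)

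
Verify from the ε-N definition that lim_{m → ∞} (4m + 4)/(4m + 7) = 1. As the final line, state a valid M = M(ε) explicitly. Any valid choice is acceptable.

Fix ε > 0. For m ≥ 1, |(4m + 4)/(4m + 7) − 1| = |-12|/(4(4m + 7)) = 12/(4(4m + 7)).
Since 4m + 7 ≥ 4m for m ≥ 1, this is ≤ 12/(4·4m) = (3/4)/m.
So |(4m + 4)/(4m + 7) − 1| < ε whenever m > (3/4)/ε.
Take M = (3/4)/ε. If m > M then |(4m + 4)/(4m + 7) − 1| ≤ (3/4)/m < ε.

M = (3/4)/ε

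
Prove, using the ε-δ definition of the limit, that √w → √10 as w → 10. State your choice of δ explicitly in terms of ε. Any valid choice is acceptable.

Let ε > 0 be given. We want δ > 0 such that 0 < |w − 10| < δ implies |√w − √10| < ε.
Multiplying by the conjugate, |√w − √10| = |w − 10|/(√w + √10).
Restrict δ ≤ 10 so that |w − 10| < 10 forces w > 0, and then √w + √10 > √10.
Hence |√w − √10| < |w − 10|/√10, which is < ε once |w − 10| < √10·ε.
Take δ = min(10, √10·ε). If 0 < |w − 10| < δ then w > 0 and |√w − √10| < |w − 10|/√10 < ε.

δ = min(10, √10·ε)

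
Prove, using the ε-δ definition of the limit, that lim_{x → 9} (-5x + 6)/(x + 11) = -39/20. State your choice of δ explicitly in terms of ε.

Fix ε > 0. We want δ > 0 with 0 < |x − 9| < δ ⇒ |(-5x + 6)/(x + 11) + 39/20| < ε.
Combining over a common denominator, (-5x + 6)/(x + 11) + 39/20 = [(-5x + 6)·20 − (-39)·(x + 11)] / [20·(x + 11)] = -61(x − 9) / (20(x + 11)).
So |(-5x + 6)/(x + 11) + 39/20| = 61|x − 9| / (20·|x + 11|).
Require δ ≤ 10, so |x + 11| ≥ |20| − |x − 9| > 20 − 10 = 10.
Hence |(-5x + 6)/(x + 11) + 39/20| < 61|x − 9|/(20·10) = (61/200)|x − 9|, which is < ε once |x − 9| < (200/61)ε.
Take δ = min(10, (200/61)ε). Then 0 < |x − 9| < δ forces both bounds, so |(-5x + 6)/(x + 11) + 39/20| < ε.

δ = min(10, (200/61)ε)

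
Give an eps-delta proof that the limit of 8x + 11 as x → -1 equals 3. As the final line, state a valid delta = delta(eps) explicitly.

Suppose eps > 0. We need delta > 0 so that 0 < |x + 1| < delta implies |(8x + 11) − 3| < eps.
|(8x + 11) − 3| = |8x + 8| = 8|x + 1|.
Thus it suffices that |x + 1| < eps/8.
Take delta = eps/8. If 0 < |x + 1| < delta then |(8x + 11) − 3| = 8|x + 1| < 8·(eps/8) = eps.

delta = eps/8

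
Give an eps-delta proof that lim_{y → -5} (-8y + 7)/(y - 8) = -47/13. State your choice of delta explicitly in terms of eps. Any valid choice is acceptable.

Let eps > 0. We want delta > 0 with 0 < |y + 5| < delta ⇒ |(-8y + 7)/(y - 8) + 47/13| < eps.
Combining over a common denominator, (-8y + 7)/(y - 8) + 47/13 = [(-8y + 7)·(-13) − 47·(y - 8)] / [(-13)·(y - 8)] = 57(y + 5) / ((-13)(y - 8)).
So |(-8y + 7)/(y - 8) + 47/13| = 57|y + 5| / (13·|y − 8|).
Restrict delta ≤ 13/2. Then |y + 5| < 13/2 gives |y − 8| = |(y + 5) + (-13)| ≥ 13 − 13/2 = 13/2.
Hence |(-8y + 7)/(y - 8) + 47/13| < 57|y + 5|/(13·(13/2)) = (114/169)|y + 5|, which is < eps once |y + 5| < (169/114)eps.
Take delta = min(13/2, (169/114)eps). Then 0 < |y + 5| < delta forces both bounds, so |(-8y + 7)/(y - 8) + 47/13| < eps.

delta = min(13/2, (169/114)eps)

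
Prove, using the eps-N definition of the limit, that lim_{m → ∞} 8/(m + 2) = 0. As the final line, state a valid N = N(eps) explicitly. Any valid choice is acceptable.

Fix eps > 0. For m ≥ 1, |8/(m + 2) − 0| = 8/(m + 2) ≤ 8/m.
We need 8/m < eps, i.e. m > 8/eps.
Take N = 8/eps. If m > N then |8/(m + 2)| ≤ 8/m < eps.

N = 8/eps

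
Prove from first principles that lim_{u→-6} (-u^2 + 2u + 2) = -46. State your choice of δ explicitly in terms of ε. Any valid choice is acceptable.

δ = min(2, ε/16)

Fix ε > 0. We want δ > 0 such that 0 < |u + 6| < δ implies |(-u^2 + 2u + 2) + 46| < ε.
(-u^2 + 2u + 2) + 46 = -u^2 + 2u + 48 = (u + 6)(-u + 8).
So |(-u^2 + 2u + 2) + 46| = |u + 6|·|-u + 8|.
Assume first that |u + 6| < 2, so |u| < 8. Then |-u + 8| ≤ 8 + 8 = 16.
Hence |(-u^2 + 2u + 2) + 46| ≤ 16|u + 6| < ε provided |u + 6| < ε/16.
Choosing δ = min(2, ε/16) ensures both conditions, hence |(-u^2 + 2u + 2) + 46| < ε.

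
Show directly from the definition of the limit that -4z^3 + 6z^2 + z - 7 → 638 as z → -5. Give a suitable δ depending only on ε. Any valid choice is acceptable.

Let ε > 0. We want δ > 0 such that 0 < |z + 5| < δ implies |(-4z^3 + 6z^2 + z - 7) − 638| < ε.
(-4z^3 + 6z^2 + z - 7) − 638 = -4z^3 + 6z^2 + z - 645 = (z + 5)(-4z^2 + 26z - 129).
So |(-4z^3 + 6z^2 + z - 7) − 638| = |z + 5|·|-4z^2 + 26z - 129|.
Require δ ≤ 1. Then |z + 5| < 1 gives |z| < 6, and by the triangle inequality |-4z^2 + 26z - 129| ≤ 4·6^2 + 26·6 + 129 = 429.
Hence |(-4z^3 + 6z^2 + z - 7) − 638| ≤ 429|z + 5| < ε provided |z + 5| < ε/429.
Take δ = min(1, ε/429). Then 0 < |z + 5| < δ gives both |z + 5| < 1 and |z + 5| < ε/429, so |(-4z^3 + 6z^2 + z - 7) − 638| < ε.

δ = min(1, ε/429)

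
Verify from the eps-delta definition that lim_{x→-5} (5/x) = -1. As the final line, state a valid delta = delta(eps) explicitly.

Let eps > 0 be given. We seek delta > 0 such that 0 < |x + 5| < delta implies |5/x + 1| < eps.
|5/x + 1| = 5·|-5 − x|/(5·|x|) = 5|x + 5|/(5|x|).
Require delta ≤ 5/2 so that |x| > 5 − 5/2 = 5/2, hence 5|x| > 25/2.
Then |5/x + 1| < 5|x + 5|/(25/2), which is < eps when |x + 5| < (5/2)eps.
Take delta = min(5/2, (5/2)eps). Then 0 < |x + 5| < delta gives both |x + 5| < 5/2 and |x + 5| < (5/2)eps, so |5/x + 1| < eps.

delta = min(5/2, (5/2)eps)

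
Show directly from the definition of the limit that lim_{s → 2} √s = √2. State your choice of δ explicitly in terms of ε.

Suppose ε > 0. We want δ > 0 such that 0 < |s − 2| < δ implies |√s − √2| < ε.
Rationalise: √s − √2 = (s − 2)/(√s + √2), so |√s − √2| = |s − 2|/(√s + √2).
Restrict δ ≤ 2 so that |s − 2| < 2 forces s > 0, and then √s + √2 > √2.
Hence |√s − √2| < |s − 2|/√2, which is < ε once |s − 2| < √2·ε.
Take δ = min(2, √2·ε). If 0 < |s − 2| < δ then s > 0 and |√s − √2| < |s − 2|/√2 < ε.

δ = min(2, √2·ε)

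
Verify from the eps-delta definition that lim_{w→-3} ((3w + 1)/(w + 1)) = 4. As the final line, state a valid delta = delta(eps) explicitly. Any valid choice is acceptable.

Suppose eps > 0. We want delta > 0 with 0 < |w + 3| < delta ⇒ |(3w + 1)/(w + 1) − 4| < eps.
Combining over a common denominator, (3w + 1)/(w + 1) − 4 = [(3w + 1)·(-2) − (-8)·(w + 1)] / [(-2)·(w + 1)] = 2(w + 3) / ((-2)(w + 1)).
So |(3w + 1)/(w + 1) − 4| = 2|w + 3| / (2·|w + 1|).
Require delta ≤ 1, so |w + 1| ≥ |-2| − |w + 3| > 2 − 1 = 1.
Hence |(3w + 1)/(w + 1) − 4| < 2|w + 3|/(2·1) = |w + 3|, which is < eps once |w + 3| < eps.
Take delta = min(1, eps). Then 0 < |w + 3| < delta forces both bounds, so |(3w + 1)/(w + 1) − 4| < eps.

delta = min(1, eps)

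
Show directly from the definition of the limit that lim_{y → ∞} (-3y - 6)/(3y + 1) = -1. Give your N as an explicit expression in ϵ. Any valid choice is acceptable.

Fix ϵ > 0. We seek N > 0 such that y > N implies |(-3y - 6)/(3y + 1) + 1| < ϵ.
(-3y - 6)/(3y + 1) + 1 = (3(-3y - 6) − (-3)(3y + 1)) / (3(3y + 1)) = -15/(3(3y + 1)).
For y > 0 we have 3y + 1 > 3y, so |(-3y - 6)/(3y + 1) + 1| = 15/(3(3y + 1)) < 15/(3·3y) = (5/3)/y.
Thus |(-3y - 6)/(3y + 1) + 1| < ϵ whenever y > (5/3)/ϵ.
Take N = (5/3)/ϵ. If y > N then |(-3y - 6)/(3y + 1) + 1| < (5/3)/y < ϵ.

N = (5/3)/ϵ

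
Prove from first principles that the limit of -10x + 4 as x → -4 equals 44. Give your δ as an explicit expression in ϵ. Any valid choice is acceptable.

Let ϵ > 0. We need δ > 0 so that 0 < |x + 4| < δ implies |(-10x + 4) − 44| < ϵ.
|(-10x + 4) − 44| = |-10x - 40| = 10|x + 4|.
Thus it suffices that |x + 4| < ϵ/10.
Choosing δ = ϵ/10 gives |(-10x + 4) − 44| = 10|x + 4| < ϵ whenever |x + 4| < δ.

δ = ϵ/10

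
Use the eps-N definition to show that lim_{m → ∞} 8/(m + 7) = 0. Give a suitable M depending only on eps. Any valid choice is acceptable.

M = 8/eps

Let eps > 0. For m ≥ 1, |8/(m + 7) − 0| = 8/(m + 7) ≤ 8/m.
We need 8/m < eps, i.e. m > 8/eps.
Take M = 8/eps. If m > M then |8/(m + 7)| ≤ 8/m < eps.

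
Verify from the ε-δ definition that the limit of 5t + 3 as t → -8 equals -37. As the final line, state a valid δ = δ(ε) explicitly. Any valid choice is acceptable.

δ = ε/5

Suppose ε > 0. We need δ > 0 so that 0 < |t + 8| < δ implies |(5t + 3) + 37| < ε.
Since (5t + 3) + 37 = 5(t + 8), we have |(5t + 3) + 37| = 5|t + 8|.
So 5|t + 8| < ε exactly when |t + 8| < ε/5.
Choosing δ = ε/5 gives |(5t + 3) + 37| = 5|t + 8| < ε whenever |t + 8| < δ.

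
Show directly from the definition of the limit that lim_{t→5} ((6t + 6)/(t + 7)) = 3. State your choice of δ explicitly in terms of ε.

Suppose ε > 0. We want δ > 0 with 0 < |t − 5| < δ ⇒ |(6t + 6)/(t + 7) − 3| < ε.
Combining over a common denominator, (6t + 6)/(t + 7) − 3 = [(6t + 6)·12 − 36·(t + 7)] / [12·(t + 7)] = 36(t − 5) / (12(t + 7)).
So |(6t + 6)/(t + 7) − 3| = 36|t − 5| / (12·|t + 7|).
Restrict δ ≤ 6. Then |t − 5| < 6 gives |t + 7| = |(t − 5) + 12| ≥ 12 − 6 = 6.
Hence |(6t + 6)/(t + 7) − 3| < 36|t − 5|/(12·6) = (1/2)|t − 5|, which is < ε once |t − 5| < 2ε.
Take δ = min(6, 2ε). Then 0 < |t − 5| < δ forces both bounds, so |(6t + 6)/(t + 7) − 3| < ε.

δ = min(6, 2ε)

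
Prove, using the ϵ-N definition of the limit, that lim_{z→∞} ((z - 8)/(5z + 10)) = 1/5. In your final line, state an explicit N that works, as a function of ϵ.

Fix ϵ > 0. We seek N > 0 such that z > N implies |(z - 8)/(5z + 10) − (1/5)| < ϵ.
(z - 8)/(5z + 10) − (1/5) = (5(z - 8) − (5z + 10)) / (5(5z + 10)) = -50/(5(5z + 10)).
For z > 0 we have 5z + 10 > 5z, so |(z - 8)/(5z + 10) − (1/5)| = 50/(5(5z + 10)) < 50/(5·5z) = 2/z.
Thus |(z - 8)/(5z + 10) − (1/5)| < ϵ whenever z > 2/ϵ.
Take N = 2/ϵ. If z > N then |(z - 8)/(5z + 10) − (1/5)| < 2/z < ϵ.

N = 2/ϵ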